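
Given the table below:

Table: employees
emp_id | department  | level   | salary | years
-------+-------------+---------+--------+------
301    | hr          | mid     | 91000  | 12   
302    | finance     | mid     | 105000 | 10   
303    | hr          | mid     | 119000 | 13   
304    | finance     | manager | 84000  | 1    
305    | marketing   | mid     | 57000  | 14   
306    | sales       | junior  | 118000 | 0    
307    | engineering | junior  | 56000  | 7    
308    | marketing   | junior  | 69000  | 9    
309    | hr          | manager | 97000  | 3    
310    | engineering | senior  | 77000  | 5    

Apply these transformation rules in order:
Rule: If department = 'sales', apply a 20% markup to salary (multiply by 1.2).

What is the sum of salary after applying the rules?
896600.0

Step 1: Records with department = 'sales' have total salary = 118000
Step 2: Apply multiplier: 118000 × 1.2 = 141600.0
Step 3: Other records total: 755000
Step 4: Final sum = 141600.0 + 755000 = 896600.0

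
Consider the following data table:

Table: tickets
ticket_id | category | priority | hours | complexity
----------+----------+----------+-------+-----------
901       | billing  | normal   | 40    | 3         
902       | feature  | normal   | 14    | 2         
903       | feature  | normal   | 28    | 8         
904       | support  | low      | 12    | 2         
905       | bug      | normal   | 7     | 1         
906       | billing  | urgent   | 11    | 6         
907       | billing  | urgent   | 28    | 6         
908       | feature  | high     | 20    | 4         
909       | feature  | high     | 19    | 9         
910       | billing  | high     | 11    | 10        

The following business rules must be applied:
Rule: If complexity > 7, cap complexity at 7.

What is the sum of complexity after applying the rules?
45

Step 1: 3 records have complexity > 7
Step 2: These records originally summed to 27
Step 3: After capping: 3 × 7 = 21
Step 4: Unaffected records sum: 24
Step 5: Final sum = 21 + 24 = 45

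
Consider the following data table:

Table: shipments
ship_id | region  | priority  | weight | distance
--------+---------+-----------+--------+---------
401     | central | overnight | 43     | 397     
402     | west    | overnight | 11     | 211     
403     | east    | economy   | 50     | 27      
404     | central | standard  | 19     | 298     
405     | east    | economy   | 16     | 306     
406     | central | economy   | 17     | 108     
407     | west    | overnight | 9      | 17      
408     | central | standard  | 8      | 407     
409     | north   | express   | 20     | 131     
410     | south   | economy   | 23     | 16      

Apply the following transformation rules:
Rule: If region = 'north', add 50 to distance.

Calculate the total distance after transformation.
1968

Step 1: Count records where region = 'north': 1
Step 2: Total bonus added: 1 × 50 = 50
Step 3: Original sum of distance: 1918
Step 4: Final sum = 1918 + 50 = 1968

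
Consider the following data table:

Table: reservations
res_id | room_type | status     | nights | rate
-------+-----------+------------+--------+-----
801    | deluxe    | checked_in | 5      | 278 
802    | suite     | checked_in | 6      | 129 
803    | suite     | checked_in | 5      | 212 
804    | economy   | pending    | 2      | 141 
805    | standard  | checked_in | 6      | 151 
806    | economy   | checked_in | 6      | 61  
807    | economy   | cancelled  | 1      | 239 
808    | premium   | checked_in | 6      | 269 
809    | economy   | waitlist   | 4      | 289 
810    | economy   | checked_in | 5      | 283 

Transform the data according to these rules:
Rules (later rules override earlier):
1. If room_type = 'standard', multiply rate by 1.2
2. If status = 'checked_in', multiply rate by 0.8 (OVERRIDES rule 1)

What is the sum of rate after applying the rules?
1775.4

Step 1: Rule 2 takes priority for records with status = 'checked_in'
  - 7 records: 1383 × 0.8 = 1106.4
Step 2: Rule 1 applies to remaining records with room_type = 'standard'
  - 0 records: 0 × 1.2 = 0.0
Step 3: Other records unchanged: 669
Step 4: Final sum = 1106.4 + 0.0 + 669 = 1775.4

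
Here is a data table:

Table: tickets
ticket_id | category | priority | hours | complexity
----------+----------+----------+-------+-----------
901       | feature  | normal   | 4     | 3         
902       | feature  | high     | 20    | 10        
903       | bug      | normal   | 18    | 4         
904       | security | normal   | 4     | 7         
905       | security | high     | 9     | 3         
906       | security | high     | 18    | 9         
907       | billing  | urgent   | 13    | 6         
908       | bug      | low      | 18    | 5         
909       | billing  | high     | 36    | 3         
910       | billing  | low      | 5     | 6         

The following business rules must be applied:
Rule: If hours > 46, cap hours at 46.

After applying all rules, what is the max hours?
36

Step 1: Original maximum hours = 36
Step 2: Check cap of 46 against maximum
Step 3: No records exceed the cap (max 36 <= cap 46), so no capping applies
Step 4: Maximum after transformation = 36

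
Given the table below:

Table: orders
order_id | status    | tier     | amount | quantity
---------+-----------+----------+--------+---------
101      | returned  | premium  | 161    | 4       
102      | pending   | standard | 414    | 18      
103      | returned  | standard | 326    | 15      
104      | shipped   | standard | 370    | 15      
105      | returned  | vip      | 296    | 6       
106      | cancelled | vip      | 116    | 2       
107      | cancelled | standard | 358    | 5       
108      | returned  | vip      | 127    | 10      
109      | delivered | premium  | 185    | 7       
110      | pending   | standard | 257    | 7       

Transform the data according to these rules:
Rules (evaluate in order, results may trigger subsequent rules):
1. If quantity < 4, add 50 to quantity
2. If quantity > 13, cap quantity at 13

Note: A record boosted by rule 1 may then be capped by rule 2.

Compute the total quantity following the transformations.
91

Step 1: Apply rule 1 to records with quantity < 4
  - 1 records get bonus of 50
  - Of these, 1 records then exceed 13 and get capped
Step 2: Apply rule 2 to records with quantity > 13
  - 3 records (original) are capped
Step 3: Calculate final sum = 91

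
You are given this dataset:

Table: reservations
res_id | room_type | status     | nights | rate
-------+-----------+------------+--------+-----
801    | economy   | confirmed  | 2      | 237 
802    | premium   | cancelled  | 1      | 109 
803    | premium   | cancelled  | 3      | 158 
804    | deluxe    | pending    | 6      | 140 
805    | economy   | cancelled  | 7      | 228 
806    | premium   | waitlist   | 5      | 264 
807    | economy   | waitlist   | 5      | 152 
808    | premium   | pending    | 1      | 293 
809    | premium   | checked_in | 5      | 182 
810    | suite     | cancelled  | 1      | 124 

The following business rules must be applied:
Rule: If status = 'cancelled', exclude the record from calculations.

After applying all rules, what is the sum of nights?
24

Step 1: Identify records where status = 'cancelled'
Step 2: The excluded records sum to 12
Step 3: Original total nights = 36
Step 4: Remaining total = 36 - 12 = 24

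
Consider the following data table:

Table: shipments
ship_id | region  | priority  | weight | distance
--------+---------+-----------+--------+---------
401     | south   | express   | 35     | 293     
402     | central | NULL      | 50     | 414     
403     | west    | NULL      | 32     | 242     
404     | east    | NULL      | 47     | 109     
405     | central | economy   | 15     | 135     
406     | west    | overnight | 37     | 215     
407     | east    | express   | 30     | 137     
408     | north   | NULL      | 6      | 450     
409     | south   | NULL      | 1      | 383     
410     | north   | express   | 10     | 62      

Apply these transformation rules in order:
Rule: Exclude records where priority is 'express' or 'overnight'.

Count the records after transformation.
6

Step 1: Count records to exclude
  - 3 (express) + 1 (overnight) = 4 records
Step 2: Total records: 10
Step 3: Remaining = 10 - 4 = 6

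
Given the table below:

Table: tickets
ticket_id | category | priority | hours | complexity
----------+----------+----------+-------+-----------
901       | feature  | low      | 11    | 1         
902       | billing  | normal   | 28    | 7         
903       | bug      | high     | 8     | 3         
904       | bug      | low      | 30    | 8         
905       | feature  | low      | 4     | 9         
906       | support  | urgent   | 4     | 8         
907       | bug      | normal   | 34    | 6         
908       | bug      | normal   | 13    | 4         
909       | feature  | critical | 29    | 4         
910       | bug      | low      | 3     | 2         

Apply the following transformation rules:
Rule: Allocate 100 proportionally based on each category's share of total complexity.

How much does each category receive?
billing: 13.46, bug: 44.23, feature: 26.92, support: 15.38

Step 1: Calculate total complexity = 52
Step 2: Calculate each category's proportion:
  billing: 7/52 = 13.46% → 13.46
  bug: 23/52 = 44.23% → 44.23
  feature: 14/52 = 26.92% → 26.92
  support: 8/52 = 15.38% → 15.38
Step 3: Verify: sum of allocations ≈ 100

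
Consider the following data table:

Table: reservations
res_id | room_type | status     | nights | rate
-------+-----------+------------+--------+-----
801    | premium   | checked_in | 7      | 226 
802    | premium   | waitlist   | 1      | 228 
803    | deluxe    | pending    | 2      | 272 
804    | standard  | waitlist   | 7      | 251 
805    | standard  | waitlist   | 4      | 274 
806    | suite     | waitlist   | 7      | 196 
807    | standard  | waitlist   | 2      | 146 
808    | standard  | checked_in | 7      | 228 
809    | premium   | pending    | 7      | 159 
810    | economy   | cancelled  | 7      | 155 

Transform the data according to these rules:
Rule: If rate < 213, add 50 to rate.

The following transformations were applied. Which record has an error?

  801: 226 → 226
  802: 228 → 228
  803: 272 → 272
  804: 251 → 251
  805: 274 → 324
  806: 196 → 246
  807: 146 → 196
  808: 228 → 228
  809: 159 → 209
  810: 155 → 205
Record 805 has an error. The correct transformed value should be 274, not 324.

Step 1: Check each record against the rule
Step 2: Record 805 has rate = 274
Step 3: Since 274 >= 213, the bonus should not have been applied
Step 4: Correct value = 274, but claimed value = 324
Conclusion: Record 805 has the error.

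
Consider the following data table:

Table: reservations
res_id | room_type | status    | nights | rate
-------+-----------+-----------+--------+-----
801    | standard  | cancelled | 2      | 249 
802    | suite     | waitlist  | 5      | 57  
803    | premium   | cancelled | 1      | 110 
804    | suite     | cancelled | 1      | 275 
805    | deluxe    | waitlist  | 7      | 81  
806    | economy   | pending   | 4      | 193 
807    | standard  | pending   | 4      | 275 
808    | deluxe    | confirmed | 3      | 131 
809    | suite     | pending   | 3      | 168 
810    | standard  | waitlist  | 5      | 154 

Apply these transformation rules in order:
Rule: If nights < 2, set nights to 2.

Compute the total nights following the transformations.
37

Step 1: 2 records have nights < 2
Step 2: These records originally summed to 2
Step 3: After setting to minimum: 2 × 2 = 4
Step 4: Unaffected records sum: 33
Step 5: Final sum = 4 + 33 = 37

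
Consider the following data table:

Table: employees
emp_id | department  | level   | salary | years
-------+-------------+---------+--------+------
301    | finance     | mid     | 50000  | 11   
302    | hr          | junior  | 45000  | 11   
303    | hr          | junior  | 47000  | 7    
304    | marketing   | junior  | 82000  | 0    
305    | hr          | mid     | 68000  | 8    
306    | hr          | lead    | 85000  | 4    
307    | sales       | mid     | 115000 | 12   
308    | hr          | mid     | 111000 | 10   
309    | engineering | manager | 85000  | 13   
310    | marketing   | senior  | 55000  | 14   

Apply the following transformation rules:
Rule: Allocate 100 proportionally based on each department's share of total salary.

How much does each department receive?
engineering: 11.44, finance: 6.73, hr: 47.91, marketing: 18.44, sales: 15.48

Step 1: Calculate total salary = 743000
Step 2: Calculate each department's proportion:
  engineering: 85000/743000 = 11.44% → 11.44
  finance: 50000/743000 = 6.73% → 6.73
  hr: 356000/743000 = 47.91% → 47.91
  marketing: 137000/743000 = 18.44% → 18.44
  sales: 115000/743000 = 15.48% → 15.48
Step 3: Verify: sum of allocations ≈ 100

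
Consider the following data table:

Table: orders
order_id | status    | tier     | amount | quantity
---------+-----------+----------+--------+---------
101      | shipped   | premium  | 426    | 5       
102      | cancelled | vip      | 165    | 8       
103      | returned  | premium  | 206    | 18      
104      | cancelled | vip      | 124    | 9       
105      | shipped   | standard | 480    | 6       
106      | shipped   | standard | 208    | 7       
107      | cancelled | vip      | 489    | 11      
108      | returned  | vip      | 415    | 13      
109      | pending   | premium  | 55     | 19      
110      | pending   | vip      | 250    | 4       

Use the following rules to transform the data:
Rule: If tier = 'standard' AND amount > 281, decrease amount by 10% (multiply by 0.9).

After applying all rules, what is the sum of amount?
2770.0

Step 1: Find records where tier = 'standard' AND amount > 281
Step 2: 1 records match, summing to 480
Step 3: After multiplier: 480 × 0.9 = 432.0
Step 4: Unaffected records sum: 2338
Step 5: Final sum = 432.0 + 2338 = 2770.0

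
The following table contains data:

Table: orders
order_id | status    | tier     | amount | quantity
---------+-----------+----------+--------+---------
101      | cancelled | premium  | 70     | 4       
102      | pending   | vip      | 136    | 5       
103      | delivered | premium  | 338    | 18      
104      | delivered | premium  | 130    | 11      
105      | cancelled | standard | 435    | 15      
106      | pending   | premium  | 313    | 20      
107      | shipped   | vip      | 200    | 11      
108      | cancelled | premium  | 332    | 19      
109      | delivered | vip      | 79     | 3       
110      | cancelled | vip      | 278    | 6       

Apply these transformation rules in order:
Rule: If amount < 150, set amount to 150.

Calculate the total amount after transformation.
2496

Step 1: 4 records have amount < 150
Step 2: These records originally summed to 415
Step 3: After setting to minimum: 4 × 150 = 600
Step 4: Unaffected records sum: 1896
Step 5: Final sum = 600 + 1896 = 2496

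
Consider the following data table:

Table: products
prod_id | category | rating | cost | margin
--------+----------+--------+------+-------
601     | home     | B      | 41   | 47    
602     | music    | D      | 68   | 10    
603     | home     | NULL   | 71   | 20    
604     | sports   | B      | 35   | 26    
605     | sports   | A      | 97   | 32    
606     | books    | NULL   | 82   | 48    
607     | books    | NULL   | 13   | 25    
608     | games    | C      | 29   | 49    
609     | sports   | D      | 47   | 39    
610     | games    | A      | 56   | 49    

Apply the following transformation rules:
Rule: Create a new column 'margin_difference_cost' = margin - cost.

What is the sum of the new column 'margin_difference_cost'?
-194

Step 1: For each record, compute margin - cost
Example calculations:
  47 - 41 = 6
  10 - 68 = -58
  20 - 71 = -51
  ...
Step 2: Sum all derived values
Step 3: Total = -194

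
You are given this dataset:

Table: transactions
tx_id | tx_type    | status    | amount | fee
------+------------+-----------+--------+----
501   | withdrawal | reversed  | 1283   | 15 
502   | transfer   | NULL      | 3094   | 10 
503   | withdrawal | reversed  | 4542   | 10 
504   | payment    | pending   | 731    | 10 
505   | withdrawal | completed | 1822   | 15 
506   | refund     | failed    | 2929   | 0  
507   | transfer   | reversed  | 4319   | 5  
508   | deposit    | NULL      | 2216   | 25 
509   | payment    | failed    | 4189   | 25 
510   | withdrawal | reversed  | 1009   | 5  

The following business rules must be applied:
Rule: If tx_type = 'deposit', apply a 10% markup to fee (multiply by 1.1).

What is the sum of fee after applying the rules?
122.5

Step 1: Records with tx_type = 'deposit' have total fee = 25
Step 2: Apply multiplier: 25 × 1.1 = 27.5
Step 3: Other records total: 95
Step 4: Final sum = 27.5 + 95 = 122.5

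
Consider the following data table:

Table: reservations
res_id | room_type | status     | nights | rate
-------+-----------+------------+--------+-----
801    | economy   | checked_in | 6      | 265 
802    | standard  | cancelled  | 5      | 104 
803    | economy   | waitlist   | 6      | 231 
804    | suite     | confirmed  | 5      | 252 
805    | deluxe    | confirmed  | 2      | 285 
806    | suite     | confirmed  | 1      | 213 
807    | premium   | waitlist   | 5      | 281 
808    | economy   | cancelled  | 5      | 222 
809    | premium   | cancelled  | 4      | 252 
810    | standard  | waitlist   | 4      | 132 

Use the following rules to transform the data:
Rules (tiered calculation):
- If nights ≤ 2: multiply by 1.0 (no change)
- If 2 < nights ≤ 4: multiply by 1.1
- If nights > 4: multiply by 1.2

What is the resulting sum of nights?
50.2

Step 1: Tier 1 (nights ≤ 2): 2 records, sum = 3 × 1.0 = 3.0
Step 2: Tier 2 (2 < nights ≤ 4): 2 records, sum = 8 × 1.1 = 8.8
Step 3: Tier 3 (nights > 4): 6 records, sum = 32 × 1.2 = 38.4
Step 4: Final sum = 3.0 + 8.8 + 38.4 = 50.2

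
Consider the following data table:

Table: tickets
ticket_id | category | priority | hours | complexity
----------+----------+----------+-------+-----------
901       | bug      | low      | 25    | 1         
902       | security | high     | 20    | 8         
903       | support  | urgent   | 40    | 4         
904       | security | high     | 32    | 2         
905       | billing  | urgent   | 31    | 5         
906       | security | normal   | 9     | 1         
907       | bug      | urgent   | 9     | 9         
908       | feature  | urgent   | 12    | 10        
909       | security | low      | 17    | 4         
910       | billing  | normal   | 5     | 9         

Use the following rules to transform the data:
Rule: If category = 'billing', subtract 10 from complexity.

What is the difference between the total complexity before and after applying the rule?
20

Step 1: Original sum of complexity = 53
Step 2: 2 records have category = 'billing'
Step 3: Each affected record changes by -10
Step 4: Total change = 2 × -10 = -20
Step 5: New sum = 53 + -20 = 33
Step 6: Difference = |33 - 53| = 20
        (Sum decreased by 20)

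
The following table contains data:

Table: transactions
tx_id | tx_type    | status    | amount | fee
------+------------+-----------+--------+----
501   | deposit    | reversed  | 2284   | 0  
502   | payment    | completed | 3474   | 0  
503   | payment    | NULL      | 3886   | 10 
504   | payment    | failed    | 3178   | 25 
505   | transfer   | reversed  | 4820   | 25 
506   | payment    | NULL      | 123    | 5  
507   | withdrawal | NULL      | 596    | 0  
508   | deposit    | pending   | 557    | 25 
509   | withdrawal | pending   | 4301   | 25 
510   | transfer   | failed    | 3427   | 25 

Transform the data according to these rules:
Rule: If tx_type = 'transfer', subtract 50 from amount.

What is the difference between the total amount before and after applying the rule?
100

Step 1: Original sum of amount = 26646
Step 2: 2 records have tx_type = 'transfer'
Step 3: Each affected record changes by -50
Step 4: Total change = 2 × -50 = -100
Step 5: New sum = 26646 + -100 = 26546
Step 6: Difference = |26546 - 26646| = 100
        (Sum decreased by 100)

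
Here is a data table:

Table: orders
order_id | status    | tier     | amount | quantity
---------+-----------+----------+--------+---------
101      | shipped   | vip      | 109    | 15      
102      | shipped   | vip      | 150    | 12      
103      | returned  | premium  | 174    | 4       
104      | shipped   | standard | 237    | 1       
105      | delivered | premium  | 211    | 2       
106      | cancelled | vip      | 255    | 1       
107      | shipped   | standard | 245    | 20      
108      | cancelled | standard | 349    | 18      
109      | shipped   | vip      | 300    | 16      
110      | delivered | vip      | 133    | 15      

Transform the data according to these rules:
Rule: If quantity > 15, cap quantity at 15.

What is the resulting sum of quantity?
95

Step 1: 3 records have quantity > 15
Step 2: These records originally summed to 54
Step 3: After capping: 3 × 15 = 45
Step 4: Unaffected records sum: 50
Step 5: Final sum = 45 + 50 = 95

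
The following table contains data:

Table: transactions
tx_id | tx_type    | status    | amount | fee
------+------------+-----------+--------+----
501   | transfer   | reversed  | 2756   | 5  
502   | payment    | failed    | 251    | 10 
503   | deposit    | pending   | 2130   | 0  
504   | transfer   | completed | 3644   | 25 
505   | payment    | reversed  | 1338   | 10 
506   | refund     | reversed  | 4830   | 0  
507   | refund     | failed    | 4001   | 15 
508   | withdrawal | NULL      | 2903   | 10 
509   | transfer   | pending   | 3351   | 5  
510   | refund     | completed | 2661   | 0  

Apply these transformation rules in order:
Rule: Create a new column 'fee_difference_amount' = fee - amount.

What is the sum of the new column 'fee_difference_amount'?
-27785

Step 1: For each record, compute fee - amount
Example calculations:
  5 - 2756 = -2751
  10 - 251 = -241
  0 - 2130 = -2130
  ...
Step 2: Sum all derived values
Step 3: Total = -27785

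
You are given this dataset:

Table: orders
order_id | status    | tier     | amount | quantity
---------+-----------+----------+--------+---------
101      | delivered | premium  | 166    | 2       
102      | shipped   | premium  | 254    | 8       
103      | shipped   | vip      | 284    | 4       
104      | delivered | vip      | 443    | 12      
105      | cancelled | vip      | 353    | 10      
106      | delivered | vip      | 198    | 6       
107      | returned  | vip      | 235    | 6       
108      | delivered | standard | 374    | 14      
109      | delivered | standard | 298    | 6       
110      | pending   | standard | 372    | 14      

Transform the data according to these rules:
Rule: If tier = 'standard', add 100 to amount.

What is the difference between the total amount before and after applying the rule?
300

Step 1: Original sum of amount = 2977
Step 2: 3 records have tier = 'standard'
Step 3: Each affected record changes by 100
Step 4: Total change = 3 × 100 = 300
Step 5: New sum = 2977 + 300 = 3277
Step 6: Difference = |3277 - 2977| = 300
        (Sum increased by 300)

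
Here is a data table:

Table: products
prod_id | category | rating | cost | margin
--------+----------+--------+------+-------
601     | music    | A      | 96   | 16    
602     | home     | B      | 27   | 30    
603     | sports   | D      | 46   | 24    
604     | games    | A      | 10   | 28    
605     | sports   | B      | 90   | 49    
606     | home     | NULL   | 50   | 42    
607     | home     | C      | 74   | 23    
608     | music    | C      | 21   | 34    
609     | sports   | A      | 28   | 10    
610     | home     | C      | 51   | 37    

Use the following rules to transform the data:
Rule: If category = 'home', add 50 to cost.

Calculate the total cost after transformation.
693

Step 1: Count records where category = 'home': 4
Step 2: Total bonus added: 4 × 50 = 200
Step 3: Original sum of cost: 493
Step 4: Final sum = 493 + 200 = 693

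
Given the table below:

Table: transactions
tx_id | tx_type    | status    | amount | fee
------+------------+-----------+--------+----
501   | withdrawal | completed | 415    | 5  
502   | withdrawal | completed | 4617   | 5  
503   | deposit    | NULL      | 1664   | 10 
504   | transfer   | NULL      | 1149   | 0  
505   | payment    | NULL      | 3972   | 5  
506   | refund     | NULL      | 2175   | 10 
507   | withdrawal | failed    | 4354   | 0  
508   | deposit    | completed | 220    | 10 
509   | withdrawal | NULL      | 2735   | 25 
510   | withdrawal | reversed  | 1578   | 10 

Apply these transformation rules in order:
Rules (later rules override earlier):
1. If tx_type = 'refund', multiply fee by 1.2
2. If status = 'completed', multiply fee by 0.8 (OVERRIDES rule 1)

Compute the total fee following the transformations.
78.0

Step 1: Rule 2 takes priority for records with status = 'completed'
  - 3 records: 20 × 0.8 = 16.0
Step 2: Rule 1 applies to remaining records with tx_type = 'refund'
  - 1 records: 10 × 1.2 = 12.0
Step 3: Other records unchanged: 50
Step 4: Final sum = 16.0 + 12.0 + 50 = 78.0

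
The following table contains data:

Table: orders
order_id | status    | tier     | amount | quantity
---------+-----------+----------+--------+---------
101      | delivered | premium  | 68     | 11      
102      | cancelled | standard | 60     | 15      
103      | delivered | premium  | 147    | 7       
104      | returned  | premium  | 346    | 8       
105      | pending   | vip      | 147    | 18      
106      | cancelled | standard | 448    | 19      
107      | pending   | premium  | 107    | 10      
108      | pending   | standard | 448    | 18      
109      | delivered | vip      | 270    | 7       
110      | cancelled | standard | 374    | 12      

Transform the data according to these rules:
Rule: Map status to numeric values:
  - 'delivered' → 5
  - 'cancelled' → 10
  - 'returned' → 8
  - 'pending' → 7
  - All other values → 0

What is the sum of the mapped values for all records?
74

Step 1: Apply mapping to each record
Step 2: Count by status:
  'delivered': 3 records × 5 = 15
  'cancelled': 3 records × 10 = 30
  'returned': 1 records × 8 = 8
  'pending': 3 records × 7 = 21
Step 3: Sum all mapped values = 74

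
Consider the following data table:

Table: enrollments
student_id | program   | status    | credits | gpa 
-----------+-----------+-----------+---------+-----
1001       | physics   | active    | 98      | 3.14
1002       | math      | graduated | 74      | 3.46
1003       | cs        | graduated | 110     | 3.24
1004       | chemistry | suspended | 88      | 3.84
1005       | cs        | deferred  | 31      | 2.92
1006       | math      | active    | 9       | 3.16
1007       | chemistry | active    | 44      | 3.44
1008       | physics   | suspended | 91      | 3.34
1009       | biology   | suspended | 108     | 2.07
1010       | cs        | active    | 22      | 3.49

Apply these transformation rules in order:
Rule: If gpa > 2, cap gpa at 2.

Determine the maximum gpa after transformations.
2

Step 1: Original maximum gpa = 3.84
Step 2: Apply cap at 2
Step 3: 10 records had gpa > 2 and were capped
Step 4: Maximum after transformation = 2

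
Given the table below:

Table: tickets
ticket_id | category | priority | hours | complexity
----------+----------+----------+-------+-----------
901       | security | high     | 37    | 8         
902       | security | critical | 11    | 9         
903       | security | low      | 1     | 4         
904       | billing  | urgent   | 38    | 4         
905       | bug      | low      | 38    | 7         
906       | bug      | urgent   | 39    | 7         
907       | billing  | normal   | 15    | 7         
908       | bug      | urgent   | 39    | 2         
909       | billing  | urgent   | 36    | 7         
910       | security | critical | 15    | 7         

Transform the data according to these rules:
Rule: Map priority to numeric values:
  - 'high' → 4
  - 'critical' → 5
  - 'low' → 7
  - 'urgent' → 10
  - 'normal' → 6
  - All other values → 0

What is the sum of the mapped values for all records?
74

Step 1: Apply mapping to each record
Step 2: Count by status:
  'high': 1 records × 4 = 4
  'critical': 2 records × 5 = 10
  'low': 2 records × 7 = 14
  'urgent': 4 records × 10 = 40
  'normal': 1 records × 6 = 6
Step 3: Sum all mapped values = 74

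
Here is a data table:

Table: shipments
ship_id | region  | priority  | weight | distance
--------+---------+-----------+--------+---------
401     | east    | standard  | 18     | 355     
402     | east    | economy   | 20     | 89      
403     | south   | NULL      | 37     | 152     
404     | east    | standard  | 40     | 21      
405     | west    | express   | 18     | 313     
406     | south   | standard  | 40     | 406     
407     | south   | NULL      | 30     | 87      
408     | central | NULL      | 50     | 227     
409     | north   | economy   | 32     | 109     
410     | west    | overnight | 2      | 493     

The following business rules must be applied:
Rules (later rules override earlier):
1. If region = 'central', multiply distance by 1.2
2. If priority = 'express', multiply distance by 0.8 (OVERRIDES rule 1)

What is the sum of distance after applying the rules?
2234.8

Step 1: Rule 2 takes priority for records with priority = 'express'
  - 1 records: 313 × 0.8 = 250.4
Step 2: Rule 1 applies to remaining records with region = 'central'
  - 1 records: 227 × 1.2 = 272.4
Step 3: Other records unchanged: 1712
Step 4: Final sum = 250.4 + 272.4 + 1712 = 2234.8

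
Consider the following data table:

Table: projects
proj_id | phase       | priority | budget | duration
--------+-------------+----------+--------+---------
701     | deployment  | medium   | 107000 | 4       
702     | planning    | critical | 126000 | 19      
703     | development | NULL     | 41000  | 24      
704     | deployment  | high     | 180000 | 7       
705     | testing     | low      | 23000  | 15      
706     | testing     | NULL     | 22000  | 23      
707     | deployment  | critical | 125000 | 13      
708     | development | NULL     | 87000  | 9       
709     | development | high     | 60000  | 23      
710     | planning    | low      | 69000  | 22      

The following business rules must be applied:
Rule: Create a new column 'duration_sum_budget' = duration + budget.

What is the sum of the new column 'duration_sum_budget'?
840159

Step 1: For each record, compute duration + budget
Example calculations:
  4 + 107000 = 107004
  19 + 126000 = 126019
  24 + 41000 = 41024
  ...
Step 2: Sum all derived values
Step 3: Total = 840159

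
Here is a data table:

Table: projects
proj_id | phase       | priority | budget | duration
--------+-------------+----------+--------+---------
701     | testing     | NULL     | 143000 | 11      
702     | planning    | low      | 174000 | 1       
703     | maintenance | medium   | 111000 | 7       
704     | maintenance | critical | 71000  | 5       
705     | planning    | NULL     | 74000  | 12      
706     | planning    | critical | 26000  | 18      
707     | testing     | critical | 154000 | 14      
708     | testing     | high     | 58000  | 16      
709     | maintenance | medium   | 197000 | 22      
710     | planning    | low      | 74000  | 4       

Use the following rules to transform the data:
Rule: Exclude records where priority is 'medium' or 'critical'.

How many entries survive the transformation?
5

Step 1: Count records to exclude
  - 2 (medium) + 3 (critical) = 5 records
Step 2: Total records: 10
Step 3: Remaining = 10 - 5 = 5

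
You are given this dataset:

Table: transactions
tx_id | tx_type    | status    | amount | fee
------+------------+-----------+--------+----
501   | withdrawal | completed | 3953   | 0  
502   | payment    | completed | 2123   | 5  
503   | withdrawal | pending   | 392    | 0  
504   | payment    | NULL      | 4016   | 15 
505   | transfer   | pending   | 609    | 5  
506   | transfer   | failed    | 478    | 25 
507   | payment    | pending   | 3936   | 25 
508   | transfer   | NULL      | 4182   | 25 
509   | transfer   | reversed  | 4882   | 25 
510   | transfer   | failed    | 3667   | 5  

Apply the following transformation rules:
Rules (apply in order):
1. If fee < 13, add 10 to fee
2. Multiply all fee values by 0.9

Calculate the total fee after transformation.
162.0

Step 1: Apply Rule 1 - Add 10 to records with fee < 13
  - 5 records affected: 15 + (5 × 10) = 65
  - Unaffected records: 115
  - Sum after Rule 1: 180
Step 2: Apply Rule 2 - Multiply all by 0.9
  - 180 × 0.9 = 162.0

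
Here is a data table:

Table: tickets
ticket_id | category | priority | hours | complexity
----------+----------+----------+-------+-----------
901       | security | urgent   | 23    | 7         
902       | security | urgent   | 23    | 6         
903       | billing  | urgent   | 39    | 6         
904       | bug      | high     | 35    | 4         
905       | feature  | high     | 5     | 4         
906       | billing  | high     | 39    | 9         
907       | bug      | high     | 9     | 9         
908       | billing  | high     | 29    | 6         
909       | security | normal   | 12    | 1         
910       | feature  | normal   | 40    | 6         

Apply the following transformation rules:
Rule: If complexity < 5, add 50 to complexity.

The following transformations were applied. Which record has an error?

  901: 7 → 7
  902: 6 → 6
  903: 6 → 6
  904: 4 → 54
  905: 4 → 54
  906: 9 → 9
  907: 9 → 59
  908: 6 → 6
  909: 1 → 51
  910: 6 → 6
Record 907 has an error. The correct transformed value should be 9, not 59.

Step 1: Check each record against the rule
Step 2: Record 907 has complexity = 9
Step 3: Since 9 >= 5, the bonus should not have been applied
Step 4: Correct value = 9, but claimed value = 59
Conclusion: Record 907 has the error.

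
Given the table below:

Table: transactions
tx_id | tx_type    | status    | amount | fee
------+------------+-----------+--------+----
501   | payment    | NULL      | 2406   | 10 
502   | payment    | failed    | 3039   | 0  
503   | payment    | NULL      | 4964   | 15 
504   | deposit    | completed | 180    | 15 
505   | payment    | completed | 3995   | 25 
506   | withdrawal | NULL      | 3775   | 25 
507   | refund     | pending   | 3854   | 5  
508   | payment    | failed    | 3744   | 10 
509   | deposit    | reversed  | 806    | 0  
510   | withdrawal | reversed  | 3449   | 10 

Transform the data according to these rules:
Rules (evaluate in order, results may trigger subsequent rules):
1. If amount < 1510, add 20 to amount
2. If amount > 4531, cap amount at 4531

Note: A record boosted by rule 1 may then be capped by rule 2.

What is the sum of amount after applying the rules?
29819

Step 1: Apply rule 1 to records with amount < 1510
  - 2 records get bonus of 20
  - Of these, 0 records then exceed 4531 and get capped
Step 2: Apply rule 2 to records with amount > 4531
  - 1 records (original) are capped
Step 3: Calculate final sum = 29819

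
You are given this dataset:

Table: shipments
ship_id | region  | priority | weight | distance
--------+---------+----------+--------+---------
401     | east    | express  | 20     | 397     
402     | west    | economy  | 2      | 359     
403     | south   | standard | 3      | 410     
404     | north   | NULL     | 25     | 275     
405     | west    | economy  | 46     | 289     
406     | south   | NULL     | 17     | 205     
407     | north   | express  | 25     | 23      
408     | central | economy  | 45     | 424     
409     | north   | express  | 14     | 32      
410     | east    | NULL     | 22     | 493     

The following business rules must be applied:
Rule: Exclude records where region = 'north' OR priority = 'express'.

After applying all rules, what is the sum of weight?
135

Step 1: Find records where region = 'north' OR priority = 'express'
Step 2: 4 records match, summing to 84
Step 3: Original sum: 219
Step 4: Remaining sum = 219 - 84 = 135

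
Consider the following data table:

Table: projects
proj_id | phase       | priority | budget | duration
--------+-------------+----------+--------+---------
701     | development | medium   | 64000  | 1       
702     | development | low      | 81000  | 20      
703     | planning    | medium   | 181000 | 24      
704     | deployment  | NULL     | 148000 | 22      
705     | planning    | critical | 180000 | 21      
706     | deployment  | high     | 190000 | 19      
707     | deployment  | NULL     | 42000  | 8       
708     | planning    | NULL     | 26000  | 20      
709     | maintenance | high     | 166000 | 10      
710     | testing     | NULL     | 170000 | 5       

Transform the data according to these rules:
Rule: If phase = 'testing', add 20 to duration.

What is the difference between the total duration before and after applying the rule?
20

Step 1: Original sum of duration = 150
Step 2: 1 records have phase = 'testing'
Step 3: Each affected record changes by 20
Step 4: Total change = 1 × 20 = 20
Step 5: New sum = 150 + 20 = 170
Step 6: Difference = |170 - 150| = 20
        (Sum increased by 20)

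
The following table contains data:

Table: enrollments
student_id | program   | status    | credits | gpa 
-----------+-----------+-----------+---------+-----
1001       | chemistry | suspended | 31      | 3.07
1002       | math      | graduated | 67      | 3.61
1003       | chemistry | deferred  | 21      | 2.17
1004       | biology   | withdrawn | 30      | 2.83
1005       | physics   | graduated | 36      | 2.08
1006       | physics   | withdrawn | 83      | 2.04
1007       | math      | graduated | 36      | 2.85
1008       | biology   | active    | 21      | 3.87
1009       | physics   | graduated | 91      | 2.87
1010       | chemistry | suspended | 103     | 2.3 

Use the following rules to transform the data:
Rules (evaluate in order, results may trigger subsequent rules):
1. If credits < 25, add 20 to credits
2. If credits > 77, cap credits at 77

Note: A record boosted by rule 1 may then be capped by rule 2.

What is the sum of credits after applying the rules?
513

Step 1: Apply rule 1 to records with credits < 25
  - 2 records get bonus of 20
  - Of these, 0 records then exceed 77 and get capped
Step 2: Apply rule 2 to records with credits > 77
  - 3 records (original) are capped
Step 3: Calculate final sum = 513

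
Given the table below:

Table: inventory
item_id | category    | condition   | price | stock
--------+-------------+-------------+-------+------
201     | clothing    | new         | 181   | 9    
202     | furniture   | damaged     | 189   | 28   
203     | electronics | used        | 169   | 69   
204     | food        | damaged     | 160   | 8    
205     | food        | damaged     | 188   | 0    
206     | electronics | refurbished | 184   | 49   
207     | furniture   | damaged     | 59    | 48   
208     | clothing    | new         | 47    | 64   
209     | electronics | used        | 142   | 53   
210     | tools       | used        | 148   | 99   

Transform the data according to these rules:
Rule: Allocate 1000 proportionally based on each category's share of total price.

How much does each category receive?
clothing: 155.42, electronics: 337.42, food: 237.22, furniture: 169.05, tools: 100.89

Step 1: Calculate total price = 1467
Step 2: Calculate each category's proportion:
  clothing: 228/1467 = 15.54% → 155.42
  electronics: 495/1467 = 33.74% → 337.42
  food: 348/1467 = 23.72% → 237.22
  furniture: 248/1467 = 16.91% → 169.05
  tools: 148/1467 = 10.09% → 100.89
Step 3: Verify: sum of allocations ≈ 1000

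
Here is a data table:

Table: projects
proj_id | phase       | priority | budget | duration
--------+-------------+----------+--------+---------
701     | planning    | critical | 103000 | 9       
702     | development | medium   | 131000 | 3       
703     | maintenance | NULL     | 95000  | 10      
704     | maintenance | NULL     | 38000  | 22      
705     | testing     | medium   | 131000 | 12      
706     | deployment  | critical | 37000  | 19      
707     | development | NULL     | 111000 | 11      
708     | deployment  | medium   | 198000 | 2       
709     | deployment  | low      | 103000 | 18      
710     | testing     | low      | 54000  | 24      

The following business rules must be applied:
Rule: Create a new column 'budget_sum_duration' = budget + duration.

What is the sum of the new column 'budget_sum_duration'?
1001130

Step 1: For each record, compute budget + duration
Example calculations:
  103000 + 9 = 103009
  131000 + 3 = 131003
  95000 + 10 = 95010
  ...
Step 2: Sum all derived values
Step 3: Total = 1001130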